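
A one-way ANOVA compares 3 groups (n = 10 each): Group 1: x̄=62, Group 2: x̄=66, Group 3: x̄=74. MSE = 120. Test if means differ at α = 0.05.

Grand mean = 67.33. SS_between = 746.67, MS_between = 373.33. F = 3.111, F_crit ≈ 3.354. Fail to reject H₀.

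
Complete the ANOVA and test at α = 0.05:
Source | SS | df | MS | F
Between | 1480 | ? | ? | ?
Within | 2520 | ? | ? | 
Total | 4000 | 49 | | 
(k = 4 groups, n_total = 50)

df_between = 3, df_within = 46. MS_between = 493.33, MS_within = 54.78. F = 9.005, F_crit ≈ 2.807. Reject H₀.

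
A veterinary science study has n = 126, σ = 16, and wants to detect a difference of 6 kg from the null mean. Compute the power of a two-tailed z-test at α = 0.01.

SE = σ/√n = 16/√126 = 1.425. Non-centrality λ = d/SE = 6/1.425 = 4.209. Power ≈ Φ(λ - z_{α/2}) = Φ(4.209 - 2.576) = Φ(1.633) = 0.949.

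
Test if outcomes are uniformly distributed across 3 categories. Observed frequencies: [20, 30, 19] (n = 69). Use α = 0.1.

Expected = 23 each. χ² = Σ(O-E)²/E = 3.217. df = 2, critical value = 4.605. Fail to reject H₀.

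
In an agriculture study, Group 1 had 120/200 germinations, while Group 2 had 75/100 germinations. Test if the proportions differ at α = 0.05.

p̂₁ = 0.6, p̂₂ = 0.75, pooled p̂ = 0.65. z = -2.568. Critical: ±1.96. Reject H₀.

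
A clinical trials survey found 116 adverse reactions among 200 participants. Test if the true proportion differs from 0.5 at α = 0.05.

p̂ = 0.58, p₀ = 0.5. z = (p̂ - p₀)/√(p₀(1-p₀)/n) = 2.263. Critical: ±1.96. Reject H₀.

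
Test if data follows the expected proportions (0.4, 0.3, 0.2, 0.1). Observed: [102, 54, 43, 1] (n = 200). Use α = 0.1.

Expected: [80.0, 60.0, 40.0, 20.0]. χ² = 24.925. df = 3, critical = 6.251. Reject H₀.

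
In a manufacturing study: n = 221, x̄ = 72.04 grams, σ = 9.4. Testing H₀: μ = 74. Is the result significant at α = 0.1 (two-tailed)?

z = (72.04 - 74)/(9.4/√221) = -3.1. Since |z| > 1.645, significant at α = 0.1.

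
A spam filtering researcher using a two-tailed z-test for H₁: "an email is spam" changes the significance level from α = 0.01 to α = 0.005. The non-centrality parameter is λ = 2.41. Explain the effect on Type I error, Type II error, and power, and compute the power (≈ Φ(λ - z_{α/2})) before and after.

Decreasing α from 0.01 to 0.005:
• Type I error rate decreases (α is the Type I rate by definition).
• Critical value moves from z_{α/2} = 2.576 to 2.807, so power = Φ(λ - z_{α/2}) goes from Φ(2.41 - 2.576) = 0.434 to Φ(2.41 - 2.807) = 0.346.
• Type II error rate β = 1 - power therefore increases (0.566 → 0.654).
Appropriate when false positives are costly — here, a legitimate email is sent to the spam folder and the user misses it.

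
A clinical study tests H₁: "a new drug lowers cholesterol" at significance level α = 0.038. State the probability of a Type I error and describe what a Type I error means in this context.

P(Type I error) = α = 0.038. A Type I error is rejecting H₀ when H₀ is actually true (false positive) — here, concluding that a new drug lowers cholesterol when in fact this is not the case. Consequence: approving an ineffective drug — patients take a useless medication and may skip effective alternatives.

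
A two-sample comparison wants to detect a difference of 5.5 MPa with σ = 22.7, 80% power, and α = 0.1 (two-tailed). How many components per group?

n per group = 2(z_α/2 + z_β)²σ²/d² = 2×(1.645 + 0.84)²×22.7²/5.5² = 210.4 → n = 211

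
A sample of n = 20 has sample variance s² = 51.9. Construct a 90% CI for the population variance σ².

df = 19. χ²_{0.05} = 30.144, χ²_{0.95} = 10.117. CI for σ² = ((n-1)s²/χ²_{α/2}, (n-1)s²/χ²_{1-α/2}) = (19·51.9/30.144, 19·51.9/10.117) = (32.71, 97.47)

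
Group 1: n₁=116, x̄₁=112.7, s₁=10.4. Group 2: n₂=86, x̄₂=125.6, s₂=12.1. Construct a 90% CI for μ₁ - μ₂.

Difference = -12.9. SE = √(10.4²/116 + 12.1²/86) = 1.623. CI = (-15.57, -10.23)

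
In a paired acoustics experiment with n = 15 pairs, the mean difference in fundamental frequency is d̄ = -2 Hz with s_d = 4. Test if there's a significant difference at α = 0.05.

t = d̄/(s_d/√n) = -2/(4/√15) = -1.936. df = 14, critical t = ±2.145. Fail to reject H₀.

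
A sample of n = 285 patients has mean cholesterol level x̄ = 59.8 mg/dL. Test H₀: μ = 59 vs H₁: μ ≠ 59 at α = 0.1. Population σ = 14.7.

z = (x̄ - μ₀)/(σ/√n) = (59.8 - 59)/(14.7/√285) = 0.919. Critical value: ±1.645. Since |0.919| ≤ 1.645, Fail to reject H₀.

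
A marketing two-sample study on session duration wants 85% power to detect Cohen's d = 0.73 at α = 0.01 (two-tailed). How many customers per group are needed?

z_{α/2} = 2.576, z_β = Φ⁻¹(0.85) = 1.036. For medium effect (d = 0.73): n per group = 2(z_{α/2} + z_β)²/d² = 2(2.576 + 1.036)²/0.73² = 49.0 → 49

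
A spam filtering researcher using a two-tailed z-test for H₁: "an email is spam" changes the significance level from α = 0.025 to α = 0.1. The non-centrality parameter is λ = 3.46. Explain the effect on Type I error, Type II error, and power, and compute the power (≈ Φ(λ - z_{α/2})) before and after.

Increasing α from 0.025 to 0.1:
• Type I error rate increases (α is the Type I rate by definition).
• Critical value moves from z_{α/2} = 2.241 to 1.645, so power = Φ(λ - z_{α/2}) goes from Φ(3.46 - 2.241) = 0.889 to Φ(3.46 - 1.645) = 0.965.
• Type II error rate β = 1 - power therefore decreases (0.111 → 0.035).
Appropriate when false negatives are costly — here, a spam email lands in the inbox.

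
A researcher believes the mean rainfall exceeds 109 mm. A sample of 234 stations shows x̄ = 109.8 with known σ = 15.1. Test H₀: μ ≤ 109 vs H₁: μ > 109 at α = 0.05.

z = 0.81. Critical value: 1.645. Fail to reject H₀.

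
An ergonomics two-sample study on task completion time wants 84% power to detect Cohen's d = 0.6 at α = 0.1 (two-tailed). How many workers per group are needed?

z_{α/2} = 1.645, z_β = Φ⁻¹(0.84) = 0.994. For medium effect (d = 0.6): n per group = 2(z_{α/2} + z_β)²/d² = 2(1.645 + 0.994)²/0.6² = 38.7 → 39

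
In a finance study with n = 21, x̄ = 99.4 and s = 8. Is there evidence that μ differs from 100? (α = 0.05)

t = (x̄ - μ₀)/(s/√n) = (99.4 - 100)/(8/√21) = -0.344. df = 20, critical t = ±2.086. Fail to reject H₀.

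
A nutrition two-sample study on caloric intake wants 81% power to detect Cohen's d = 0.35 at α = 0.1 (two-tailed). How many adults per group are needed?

z_{α/2} = 1.645, z_β = Φ⁻¹(0.81) = 0.878. For small effect (d = 0.35): n per group = 2(z_{α/2} + z_β)²/d² = 2(1.645 + 0.878)²/0.35² = 103.9 → 104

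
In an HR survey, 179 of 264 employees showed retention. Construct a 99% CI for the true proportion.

p̂ = 0.678. CI = p̂ ± z*√(p̂(1-p̂)/n) = (0.604, 0.752)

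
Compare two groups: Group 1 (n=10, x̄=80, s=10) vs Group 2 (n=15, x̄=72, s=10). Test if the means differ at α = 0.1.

Pooled sp = 10.0. t = 1.96, df = 23. Critical t = ±1.714. Reject H₀.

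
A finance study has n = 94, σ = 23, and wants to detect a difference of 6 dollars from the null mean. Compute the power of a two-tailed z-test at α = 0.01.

SE = σ/√n = 23/√94 = 2.372. Non-centrality λ = d/SE = 6/2.372 = 2.529. Power ≈ Φ(λ - z_{α/2}) = Φ(2.529 - 2.576) = Φ(-0.047) = 0.481.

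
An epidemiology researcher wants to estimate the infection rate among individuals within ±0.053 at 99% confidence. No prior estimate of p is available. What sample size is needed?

Conservative approach: use p = 0.5 (maximizes p(1-p) = 0.25). n = z²(0.25)/E² = 2.576²×0.25/0.053² = 590.6 → n = 591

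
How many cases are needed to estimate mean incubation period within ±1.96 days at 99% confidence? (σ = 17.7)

n = (z*σ/E)² = (2.576×17.7/1.96)² = 541.2 → n = 542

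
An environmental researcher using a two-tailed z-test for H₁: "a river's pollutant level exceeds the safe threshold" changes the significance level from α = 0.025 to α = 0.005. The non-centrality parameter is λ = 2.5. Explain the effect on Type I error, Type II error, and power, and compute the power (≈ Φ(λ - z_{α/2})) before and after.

Decreasing α from 0.025 to 0.005:
• Type I error rate decreases (α is the Type I rate by definition).
• Critical value moves from z_{α/2} = 2.241 to 2.807, so power = Φ(λ - z_{α/2}) goes from Φ(2.5 - 2.241) = 0.602 to Φ(2.5 - 2.807) = 0.379.
• Type II error rate β = 1 - power therefore increases (0.398 → 0.621).
Appropriate when false positives are costly — here, shutting down a compliant factory unnecessarily.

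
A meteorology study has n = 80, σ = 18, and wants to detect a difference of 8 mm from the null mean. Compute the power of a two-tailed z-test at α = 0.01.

SE = σ/√n = 18/√80 = 2.012. Non-centrality λ = d/SE = 8/2.012 = 3.975. Power ≈ Φ(λ - z_{α/2}) = Φ(3.975 - 2.576) = Φ(1.399) = 0.919.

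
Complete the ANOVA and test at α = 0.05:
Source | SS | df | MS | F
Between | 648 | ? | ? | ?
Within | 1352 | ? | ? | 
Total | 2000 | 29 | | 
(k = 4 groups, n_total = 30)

df_between = 3, df_within = 26. MS_between = 216.0, MS_within = 52.0. F = 4.154, F_crit ≈ 2.975. Reject H₀.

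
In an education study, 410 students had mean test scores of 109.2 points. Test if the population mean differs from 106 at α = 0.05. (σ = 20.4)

z = (x̄ - μ₀)/(σ/√n) = (109.2 - 106)/(20.4/√410) = 3.176. Critical value: ±1.96. Since |3.176| > 1.96, Reject H₀.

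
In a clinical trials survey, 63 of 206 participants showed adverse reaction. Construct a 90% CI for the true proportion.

p̂ = 0.306. CI = p̂ ± z*√(p̂(1-p̂)/n) = (0.253, 0.359)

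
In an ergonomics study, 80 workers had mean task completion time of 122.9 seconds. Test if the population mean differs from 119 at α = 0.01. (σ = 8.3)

z = (x̄ - μ₀)/(σ/√n) = (122.9 - 119)/(8.3/√80) = 4.203. Critical value: ±2.576. Since |4.203| > 2.576, Reject H₀.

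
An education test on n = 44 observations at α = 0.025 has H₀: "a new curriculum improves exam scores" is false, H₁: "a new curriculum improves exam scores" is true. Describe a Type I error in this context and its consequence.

Type I error: rejecting H₀ when it is true — concluding that a new curriculum improves exam scores when in fact it is not. Consequence: adopting a curriculum that gives no real benefit — disruption for nothing.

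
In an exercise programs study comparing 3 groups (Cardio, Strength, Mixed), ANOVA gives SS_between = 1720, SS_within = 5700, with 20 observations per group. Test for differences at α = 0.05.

df_between = 2, df_within = 57. F = MS_between/MS_within = 860.0/100.0 = 8.6. F_crit ≈ 3.159. Reject H₀. At least one mean differs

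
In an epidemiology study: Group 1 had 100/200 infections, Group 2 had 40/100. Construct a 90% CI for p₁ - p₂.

p̂₁ = 0.5, p̂₂ = 0.4. Difference = 0.1. CI = (0.001, 0.199)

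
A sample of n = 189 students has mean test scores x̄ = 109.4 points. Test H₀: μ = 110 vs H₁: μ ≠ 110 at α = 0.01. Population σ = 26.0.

z = (x̄ - μ₀)/(σ/√n) = (109.4 - 110)/(26.0/√189) = -0.317. Critical value: ±2.576. Since |-0.317| ≤ 2.576, Fail to reject H₀.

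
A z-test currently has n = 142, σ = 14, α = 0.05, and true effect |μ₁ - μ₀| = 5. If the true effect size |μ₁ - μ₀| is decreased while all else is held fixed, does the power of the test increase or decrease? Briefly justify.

Power decreases: a smaller true effect decreases the non-centrality λ = |μ₁ - μ₀|/(σ/√n).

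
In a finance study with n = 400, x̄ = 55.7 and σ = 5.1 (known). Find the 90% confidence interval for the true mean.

CI = x̄ ± z*(σ/√n) = 55.7 ± 1.645(5.1/√400) = 55.7 ± 0.42 = (55.28, 56.12)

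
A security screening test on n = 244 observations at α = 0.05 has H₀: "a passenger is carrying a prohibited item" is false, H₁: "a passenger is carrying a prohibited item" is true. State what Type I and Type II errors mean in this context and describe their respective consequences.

Type I (false positive): concluding that a passenger is carrying a prohibited item when it is not — detaining an innocent passenger — delay and inconvenience. Type II (false negative): failing to conclude that a passenger is carrying a prohibited item when it is — letting a prohibited item through — security breach. Which is costlier depends on domain priorities and is a judgement call rather than a statistical fact.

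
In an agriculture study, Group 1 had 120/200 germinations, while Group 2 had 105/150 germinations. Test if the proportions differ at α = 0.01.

p̂₁ = 0.6, p̂₂ = 0.7, pooled p̂ = 0.643. z = -1.932. Critical: ±2.576. Fail to reject H₀.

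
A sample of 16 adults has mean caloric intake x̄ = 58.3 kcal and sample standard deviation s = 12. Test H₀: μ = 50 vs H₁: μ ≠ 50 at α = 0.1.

t = (x̄ - μ₀)/(s/√n) = (58.3 - 50)/(12/√16) = 2.767. df = 15, critical t = ±1.753. Reject H₀.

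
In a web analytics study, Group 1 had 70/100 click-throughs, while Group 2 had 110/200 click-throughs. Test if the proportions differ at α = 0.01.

p̂₁ = 0.7, p̂₂ = 0.55, pooled p̂ = 0.6. z = 2.5. Critical: ±2.576. Fail to reject H₀.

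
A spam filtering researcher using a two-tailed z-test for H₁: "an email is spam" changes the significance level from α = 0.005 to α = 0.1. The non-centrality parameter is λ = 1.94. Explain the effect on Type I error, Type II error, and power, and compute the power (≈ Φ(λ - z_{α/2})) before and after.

Increasing α from 0.005 to 0.1:
• Type I error rate increases (α is the Type I rate by definition).
• Critical value moves from z_{α/2} = 2.807 to 1.645, so power = Φ(λ - z_{α/2}) goes from Φ(1.94 - 2.807) = 0.193 to Φ(1.94 - 1.645) = 0.616.
• Type II error rate β = 1 - power therefore decreases (0.807 → 0.384).
Appropriate when false negatives are costly — here, a spam email lands in the inbox.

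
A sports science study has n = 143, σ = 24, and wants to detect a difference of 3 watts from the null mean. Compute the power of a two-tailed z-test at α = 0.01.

SE = σ/√n = 24/√143 = 2.007. Non-centrality λ = d/SE = 3/2.007 = 1.495. Power ≈ Φ(λ - z_{α/2}) = Φ(1.495 - 2.576) = Φ(-1.081) = 0.14.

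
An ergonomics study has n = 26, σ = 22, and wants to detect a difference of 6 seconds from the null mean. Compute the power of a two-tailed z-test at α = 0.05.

SE = σ/√n = 22/√26 = 4.315. Non-centrality λ = d/SE = 6/4.315 = 1.391. Power ≈ Φ(λ - z_{α/2}) = Φ(1.391 - 1.96) = Φ(-0.569) = 0.285.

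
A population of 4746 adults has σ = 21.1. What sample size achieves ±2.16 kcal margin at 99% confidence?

Without FPC: n₀ = (2.576×21.1/2.16)² = 633.212. With FPC: n = n₀N/(n₀+N-1) = 558.8 → n = 559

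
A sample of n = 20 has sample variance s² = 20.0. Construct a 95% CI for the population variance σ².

df = 19. χ²_{0.025} = 32.852, χ²_{0.975} = 8.907. CI for σ² = ((n-1)s²/χ²_{α/2}, (n-1)s²/χ²_{1-α/2}) = (19·20.0/32.852, 19·20.0/8.907) = (11.57, 42.66)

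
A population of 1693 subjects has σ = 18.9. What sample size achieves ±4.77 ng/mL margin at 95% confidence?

Without FPC: n₀ = (1.96×18.9/4.77)² = 60.311. With FPC: n = n₀N/(n₀+N-1) = 58.3 → n = 59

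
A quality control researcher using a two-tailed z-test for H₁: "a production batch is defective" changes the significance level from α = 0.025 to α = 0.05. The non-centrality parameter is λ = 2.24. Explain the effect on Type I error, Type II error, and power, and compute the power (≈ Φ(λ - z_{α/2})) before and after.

Increasing α from 0.025 to 0.05:
• Type I error rate increases (α is the Type I rate by definition).
• Critical value moves from z_{α/2} = 2.241 to 1.96, so power = Φ(λ - z_{α/2}) goes from Φ(2.24 - 2.241) = 0.5 to Φ(2.24 - 1.96) = 0.61.
• Type II error rate β = 1 - power therefore decreases (0.5 → 0.39).
Appropriate when false negatives are costly — here, shipping a defective batch — faulty products reach customers.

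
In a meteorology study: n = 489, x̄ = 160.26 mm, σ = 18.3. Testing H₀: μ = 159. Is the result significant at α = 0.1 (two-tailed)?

z = (160.26 - 159)/(18.3/√489) = 1.523. Since |z| ≤ 1.645, not significant at α = 0.1.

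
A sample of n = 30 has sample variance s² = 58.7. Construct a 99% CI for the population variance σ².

df = 29. χ²_{0.005} = 52.336, χ²_{0.995} = 13.121. CI for σ² = ((n-1)s²/χ²_{α/2}, (n-1)s²/χ²_{1-α/2}) = (29·58.7/52.336, 29·58.7/13.121) = (32.53, 129.74)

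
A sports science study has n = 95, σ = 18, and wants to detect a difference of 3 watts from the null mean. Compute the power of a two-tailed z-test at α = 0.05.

SE = σ/√n = 18/√95 = 1.847. Non-centrality λ = d/SE = 3/1.847 = 1.624. Power ≈ Φ(λ - z_{α/2}) = Φ(1.624 - 1.96) = Φ(-0.336) = 0.369.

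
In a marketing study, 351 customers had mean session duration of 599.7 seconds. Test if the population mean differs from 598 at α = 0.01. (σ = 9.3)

z = (x̄ - μ₀)/(σ/√n) = (599.7 - 598)/(9.3/√351) = 3.425. Critical value: ±2.576. Since |3.425| > 2.576, Reject H₀.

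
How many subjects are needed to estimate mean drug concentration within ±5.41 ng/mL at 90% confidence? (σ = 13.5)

n = (z*σ/E)² = (1.645×13.5/5.41)² = 16.9 → n = 17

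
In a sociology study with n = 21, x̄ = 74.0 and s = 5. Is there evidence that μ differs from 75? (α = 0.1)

t = (x̄ - μ₀)/(s/√n) = (74.0 - 75)/(5/√21) = -0.917. df = 20, critical t = ±1.725. Fail to reject H₀.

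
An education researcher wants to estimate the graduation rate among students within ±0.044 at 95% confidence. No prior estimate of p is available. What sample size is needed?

Conservative approach: use p = 0.5 (maximizes p(1-p) = 0.25). n = z²(0.25)/E² = 1.96²×0.25/0.044² = 496.1 → n = 497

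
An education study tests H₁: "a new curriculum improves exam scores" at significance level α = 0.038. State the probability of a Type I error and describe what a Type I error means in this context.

P(Type I error) = α = 0.038. A Type I error is rejecting H₀ when H₀ is actually true (false positive) — here, concluding that a new curriculum improves exam scores when in fact this is not the case. Consequence: adopting a curriculum that gives no real benefit — disruption for nothing.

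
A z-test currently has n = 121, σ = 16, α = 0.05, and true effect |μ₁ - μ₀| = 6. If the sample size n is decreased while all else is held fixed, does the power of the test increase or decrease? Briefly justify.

Power decreases: a smaller n inflates the standard error σ/√n, pulling the sampling distribution under H₁ back toward the critical value.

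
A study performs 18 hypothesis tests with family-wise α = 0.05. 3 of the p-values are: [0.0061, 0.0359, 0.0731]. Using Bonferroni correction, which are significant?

Bonferroni α = 0.05/18 = 0.00278. None of the given p-values are significant.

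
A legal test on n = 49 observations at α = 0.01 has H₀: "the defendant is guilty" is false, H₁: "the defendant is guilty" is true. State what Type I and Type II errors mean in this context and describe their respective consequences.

Type I (false positive): concluding that the defendant is guilty when it is not — convicting an innocent person. Type II (false negative): failing to conclude that the defendant is guilty when it is — acquitting a guilty person. Which is costlier depends on domain priorities and is a judgement call rather than a statistical fact.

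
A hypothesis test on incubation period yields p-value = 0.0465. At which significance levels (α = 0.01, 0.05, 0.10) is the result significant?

p = 0.0465. Significant at: α = 0.05, 0.1.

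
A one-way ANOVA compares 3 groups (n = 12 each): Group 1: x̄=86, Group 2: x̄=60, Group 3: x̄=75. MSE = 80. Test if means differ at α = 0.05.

Grand mean = 73.67. SS_between = 4088.0, MS_between = 2044.0. F = 25.55, F_crit ≈ 3.285. Reject H₀.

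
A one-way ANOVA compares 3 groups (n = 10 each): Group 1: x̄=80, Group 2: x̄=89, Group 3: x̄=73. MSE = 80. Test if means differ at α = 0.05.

Grand mean = 80.67. SS_between = 1286.67, MS_between = 643.33. F = 8.042, F_crit ≈ 3.354. Reject H₀.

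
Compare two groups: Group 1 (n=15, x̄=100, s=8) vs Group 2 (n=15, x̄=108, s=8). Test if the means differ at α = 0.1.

Pooled sp = 8.0. t = -2.739, df = 28. Critical t = ±1.701. Reject H₀.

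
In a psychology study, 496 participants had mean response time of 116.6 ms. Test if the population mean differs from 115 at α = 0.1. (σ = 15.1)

z = (x̄ - μ₀)/(σ/√n) = (116.6 - 115)/(15.1/√496) = 2.36. Critical value: ±1.645. Since |2.36| > 1.645, Reject H₀.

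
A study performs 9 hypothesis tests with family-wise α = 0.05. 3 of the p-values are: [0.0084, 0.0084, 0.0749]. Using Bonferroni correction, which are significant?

Bonferroni α = 0.05/9 = 0.00556. None of the given p-values are significant.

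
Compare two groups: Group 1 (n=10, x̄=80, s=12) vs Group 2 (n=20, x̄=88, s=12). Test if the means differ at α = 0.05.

Pooled sp = 12.0. t = -1.721, df = 28. Critical t = ±2.048. Fail to reject H₀.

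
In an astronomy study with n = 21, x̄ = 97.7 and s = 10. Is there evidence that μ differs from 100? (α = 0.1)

t = (x̄ - μ₀)/(s/√n) = (97.7 - 100)/(10/√21) = -1.054. df = 20, critical t = ±1.725. Fail to reject H₀.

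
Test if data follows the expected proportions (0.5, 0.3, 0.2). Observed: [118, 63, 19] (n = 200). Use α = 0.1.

Expected: [100.0, 60.0, 40.0]. χ² = 14.415. df = 2, critical = 4.605. Reject H₀.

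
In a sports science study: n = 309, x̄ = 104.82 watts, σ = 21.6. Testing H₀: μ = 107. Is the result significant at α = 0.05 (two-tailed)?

z = (104.82 - 107)/(21.6/√309) = -1.774. Since |z| ≤ 1.96, not significant at α = 0.05.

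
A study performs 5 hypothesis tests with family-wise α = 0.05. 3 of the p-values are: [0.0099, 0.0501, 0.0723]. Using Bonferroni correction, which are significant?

Bonferroni α = 0.05/5 = 0.01. Significant p-values: [0.0099]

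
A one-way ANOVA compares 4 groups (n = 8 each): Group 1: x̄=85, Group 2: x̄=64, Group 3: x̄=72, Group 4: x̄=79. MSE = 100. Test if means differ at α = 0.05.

Grand mean = 75.0. SS_between = 1968.0, MS_between = 656.0. F = 6.56, F_crit ≈ 2.947. Reject H₀.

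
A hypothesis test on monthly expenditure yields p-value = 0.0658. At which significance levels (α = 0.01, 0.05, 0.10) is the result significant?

p = 0.0658. Significant at: α = 0.1.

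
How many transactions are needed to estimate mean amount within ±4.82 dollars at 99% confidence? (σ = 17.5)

n = (z*σ/E)² = (2.576×17.5/4.82)² = 87.5 → n = 88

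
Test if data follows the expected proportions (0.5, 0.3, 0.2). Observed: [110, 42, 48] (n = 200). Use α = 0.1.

Expected: [100.0, 60.0, 40.0]. χ² = 8.0. df = 2, critical = 4.605. Reject H₀.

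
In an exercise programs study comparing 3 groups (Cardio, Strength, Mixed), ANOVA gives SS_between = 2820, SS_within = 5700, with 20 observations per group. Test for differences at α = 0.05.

df_between = 2, df_within = 57. F = MS_between/MS_within = 1410.0/100.0 = 14.1. F_crit ≈ 3.159. Reject H₀. At least one mean differs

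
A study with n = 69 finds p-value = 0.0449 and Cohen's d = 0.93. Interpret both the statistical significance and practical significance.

Statistically significant (p = 0.0449 < 0.05). Cohen's d = 0.93 indicates a large effect size. Both statistical and practical significance should be considered.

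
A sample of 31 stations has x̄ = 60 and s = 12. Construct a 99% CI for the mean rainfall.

CI = x̄ ± t*(s/√n) = 60 ± 2.75(12/√31) = (54.07, 65.93)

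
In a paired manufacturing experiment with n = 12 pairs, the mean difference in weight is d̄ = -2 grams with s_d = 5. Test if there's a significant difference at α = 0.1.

t = d̄/(s_d/√n) = -2/(5/√12) = -1.386. df = 11, critical t = ±1.796. Fail to reject H₀.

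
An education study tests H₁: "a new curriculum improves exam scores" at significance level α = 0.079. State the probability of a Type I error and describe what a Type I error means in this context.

P(Type I error) = α = 0.079. A Type I error is rejecting H₀ when H₀ is actually true (false positive) — here, concluding that a new curriculum improves exam scores when in fact this is not the case. Consequence: adopting a curriculum that gives no real benefit — disruption for nothing.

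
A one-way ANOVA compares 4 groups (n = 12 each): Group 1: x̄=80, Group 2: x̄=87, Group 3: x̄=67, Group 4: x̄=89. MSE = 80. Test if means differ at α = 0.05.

Grand mean = 80.75. SS_between = 3561.0, MS_between = 1187.0. F = 14.838, F_crit ≈ 2.816. Reject H₀.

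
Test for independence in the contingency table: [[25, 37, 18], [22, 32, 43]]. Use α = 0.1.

χ² = 9.252. df = 2, critical = 4.605. Reject H₀. Variables are dependent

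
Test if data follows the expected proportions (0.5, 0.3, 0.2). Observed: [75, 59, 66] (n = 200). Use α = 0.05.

Expected: [100.0, 60.0, 40.0]. χ² = 23.167. df = 2, critical = 5.991. Reject H₀.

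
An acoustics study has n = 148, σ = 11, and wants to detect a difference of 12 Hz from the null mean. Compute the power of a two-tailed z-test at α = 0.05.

SE = σ/√n = 11/√148 = 0.904. Non-centrality λ = d/SE = 12/0.904 = 13.271. Power ≈ Φ(λ - z_{α/2}) = Φ(13.271 - 1.96) = Φ(11.311) = 1.0.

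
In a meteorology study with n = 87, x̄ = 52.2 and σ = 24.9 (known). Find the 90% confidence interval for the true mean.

CI = x̄ ± z*(σ/√n) = 52.2 ± 1.645(24.9/√87) = 52.2 ± 4.39 = (47.81, 56.59)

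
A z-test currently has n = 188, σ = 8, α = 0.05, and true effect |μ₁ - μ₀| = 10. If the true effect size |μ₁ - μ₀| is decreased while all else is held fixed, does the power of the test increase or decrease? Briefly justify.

Power decreases: a smaller true effect decreases the non-centrality λ = |μ₁ - μ₀|/(σ/√n).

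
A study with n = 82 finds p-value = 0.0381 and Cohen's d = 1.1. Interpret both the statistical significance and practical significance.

Statistically significant (p = 0.0381 < 0.05). Cohen's d = 1.1 indicates a large effect size. Both statistical and practical significance should be considered.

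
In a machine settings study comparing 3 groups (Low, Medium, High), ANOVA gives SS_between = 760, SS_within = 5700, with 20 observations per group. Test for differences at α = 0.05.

df_between = 2, df_within = 57. F = MS_between/MS_within = 380.0/100.0 = 3.8. F_crit ≈ 3.159. Reject H₀. At least one mean differs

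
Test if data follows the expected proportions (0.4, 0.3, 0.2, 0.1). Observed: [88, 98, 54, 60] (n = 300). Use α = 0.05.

Expected: [120.0, 90.0, 60.0, 30.0]. χ² = 39.844. df = 3, critical = 7.815. Reject H₀.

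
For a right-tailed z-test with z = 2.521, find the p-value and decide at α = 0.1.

p = P(Z > 2.521) = 1 - Φ(2.521) ≈ 0.0059. Since p < 0.1, reject H₀ (significant) at α = 0.1.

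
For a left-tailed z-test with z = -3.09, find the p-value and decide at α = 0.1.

p = P(Z < -3.09) = Φ(-3.09) ≈ 0.001. Since p < 0.1, reject H₀ (significant) at α = 0.1.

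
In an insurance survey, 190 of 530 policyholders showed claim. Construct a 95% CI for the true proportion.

p̂ = 0.358. CI = p̂ ± z*√(p̂(1-p̂)/n) = (0.318, 0.399)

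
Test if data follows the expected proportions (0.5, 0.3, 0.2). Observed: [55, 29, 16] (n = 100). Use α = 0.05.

Expected: [50.0, 30.0, 20.0]. χ² = 1.333. df = 2, critical = 5.991. Fail to reject H₀.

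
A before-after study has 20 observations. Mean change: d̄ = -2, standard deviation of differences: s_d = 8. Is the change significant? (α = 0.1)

t = d̄/(s_d/√n) = -2/(8/√20) = -1.118. df = 19, critical t = ±1.729. Fail to reject H₀.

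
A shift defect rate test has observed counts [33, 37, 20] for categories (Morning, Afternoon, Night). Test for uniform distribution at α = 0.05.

Expected = 30 each. χ² = Σ(O-E)²/E = 5.267. df = 2, critical value = 5.991. Fail to reject H₀.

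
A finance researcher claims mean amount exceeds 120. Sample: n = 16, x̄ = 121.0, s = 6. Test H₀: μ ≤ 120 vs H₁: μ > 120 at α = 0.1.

t = (121.0 - 120)/(6/√16) = 0.667, df = 15. Critical t = 1.341. Fail to reject H₀.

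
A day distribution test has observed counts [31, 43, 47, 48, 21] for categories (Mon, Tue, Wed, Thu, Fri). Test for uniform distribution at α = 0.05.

Expected = 38 each. χ² = Σ(O-E)²/E = 14.316. df = 4, critical value = 9.488. Reject H₀.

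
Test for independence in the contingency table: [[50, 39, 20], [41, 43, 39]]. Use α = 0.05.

χ² = 6.382. df = 2, critical = 5.991. Reject H₀. Variables are dependent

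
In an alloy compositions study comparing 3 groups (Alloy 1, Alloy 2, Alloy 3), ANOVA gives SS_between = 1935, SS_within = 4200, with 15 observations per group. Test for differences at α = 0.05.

df_between = 2, df_within = 42. F = MS_between/MS_within = 967.5/100.0 = 9.675. F_crit ≈ 3.22. Reject H₀. At least one mean differs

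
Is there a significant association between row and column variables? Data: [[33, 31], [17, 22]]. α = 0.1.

χ² = 0.617. df = 1, critical = 2.706. Fail to reject H₀. No evidence of dependence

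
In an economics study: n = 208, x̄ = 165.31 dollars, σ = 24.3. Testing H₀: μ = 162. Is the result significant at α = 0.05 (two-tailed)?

z = (165.31 - 162)/(24.3/√208) = 1.965. Since |z| > 1.96, significant at α = 0.05.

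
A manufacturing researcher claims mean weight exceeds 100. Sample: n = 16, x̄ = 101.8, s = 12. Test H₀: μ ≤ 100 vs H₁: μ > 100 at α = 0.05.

t = (101.8 - 100)/(12/√16) = 0.6, df = 15. Critical t = 1.753. Fail to reject H₀.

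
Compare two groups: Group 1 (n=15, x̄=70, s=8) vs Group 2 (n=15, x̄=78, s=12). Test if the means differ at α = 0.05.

Pooled sp = 10.2. t = -2.148, df = 28. Critical t = ±2.048. Reject H₀.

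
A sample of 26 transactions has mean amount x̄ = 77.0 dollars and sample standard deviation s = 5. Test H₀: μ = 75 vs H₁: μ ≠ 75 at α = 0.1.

t = (x̄ - μ₀)/(s/√n) = (77.0 - 75)/(5/√26) = 2.04. df = 25, critical t = ±1.708. Reject H₀.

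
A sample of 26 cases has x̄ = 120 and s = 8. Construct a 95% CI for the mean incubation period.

CI = x̄ ± t*(s/√n) = 120 ± 2.06(8/√26) = (116.77, 123.23)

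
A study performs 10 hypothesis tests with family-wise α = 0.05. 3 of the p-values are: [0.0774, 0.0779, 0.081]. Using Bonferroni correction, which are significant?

Bonferroni α = 0.05/10 = 0.005. None of the given p-values are significant.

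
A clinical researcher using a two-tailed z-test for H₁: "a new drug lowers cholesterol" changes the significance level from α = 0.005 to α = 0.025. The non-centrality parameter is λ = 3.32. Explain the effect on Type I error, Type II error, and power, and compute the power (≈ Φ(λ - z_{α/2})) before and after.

Increasing α from 0.005 to 0.025:
• Type I error rate increases (α is the Type I rate by definition).
• Critical value moves from z_{α/2} = 2.807 to 2.241, so power = Φ(λ - z_{α/2}) goes from Φ(3.32 - 2.807) = 0.696 to Φ(3.32 - 2.241) = 0.86.
• Type II error rate β = 1 - power therefore decreases (0.304 → 0.14).
Appropriate when false negatives are costly — here, shelving an effective drug — patients miss out on a treatment that would have helped.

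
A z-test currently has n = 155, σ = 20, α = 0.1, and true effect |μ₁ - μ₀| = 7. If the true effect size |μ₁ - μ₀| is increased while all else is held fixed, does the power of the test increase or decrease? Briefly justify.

Power increases: a larger true effect increases the non-centrality λ = |μ₁ - μ₀|/(σ/√n).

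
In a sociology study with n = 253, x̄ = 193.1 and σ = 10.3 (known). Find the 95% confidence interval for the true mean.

CI = x̄ ± z*(σ/√n) = 193.1 ± 1.96(10.3/√253) = 193.1 ± 1.27 = (191.83, 194.37)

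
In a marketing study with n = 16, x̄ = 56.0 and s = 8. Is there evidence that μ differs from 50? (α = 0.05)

t = (x̄ - μ₀)/(s/√n) = (56.0 - 50)/(8/√16) = 3.0. df = 15, critical t = ±2.131. Reject H₀.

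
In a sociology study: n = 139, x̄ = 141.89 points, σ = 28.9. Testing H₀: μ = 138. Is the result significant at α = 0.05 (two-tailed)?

z = (141.89 - 138)/(28.9/√139) = 1.587. Since |z| ≤ 1.96, not significant at α = 0.05.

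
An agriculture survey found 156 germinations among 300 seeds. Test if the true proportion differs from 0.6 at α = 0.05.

p̂ = 0.52, p₀ = 0.6. z = (p̂ - p₀)/√(p₀(1-p₀)/n) = -2.828. Critical: ±1.96. Reject H₀.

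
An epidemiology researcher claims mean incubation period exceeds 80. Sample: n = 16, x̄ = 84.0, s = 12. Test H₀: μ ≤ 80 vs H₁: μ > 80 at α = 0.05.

t = (84.0 - 80)/(12/√16) = 1.333, df = 15. Critical t = 1.753. Fail to reject H₀.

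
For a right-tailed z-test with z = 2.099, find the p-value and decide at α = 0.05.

p = P(Z > 2.099) = 1 - Φ(2.099) ≈ 0.0179. Since p < 0.05, reject H₀ (significant) at α = 0.05.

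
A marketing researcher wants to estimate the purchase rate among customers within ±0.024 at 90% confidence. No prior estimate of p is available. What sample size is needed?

Conservative approach: use p = 0.5 (maximizes p(1-p) = 0.25). n = z²(0.25)/E² = 1.645²×0.25/0.024² = 1174.5 → n = 1175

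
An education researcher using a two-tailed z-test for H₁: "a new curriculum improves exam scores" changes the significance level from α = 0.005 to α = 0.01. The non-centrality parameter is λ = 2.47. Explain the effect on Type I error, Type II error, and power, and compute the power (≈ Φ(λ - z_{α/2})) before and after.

Increasing α from 0.005 to 0.01:
• Type I error rate increases (α is the Type I rate by definition).
• Critical value moves from z_{α/2} = 2.807 to 2.576, so power = Φ(λ - z_{α/2}) goes from Φ(2.47 - 2.807) = 0.368 to Φ(2.47 - 2.576) = 0.458.
• Type II error rate β = 1 - power therefore decreases (0.632 → 0.542).
Appropriate when false negatives are costly — here, keeping the old curriculum when the new one would have helped students.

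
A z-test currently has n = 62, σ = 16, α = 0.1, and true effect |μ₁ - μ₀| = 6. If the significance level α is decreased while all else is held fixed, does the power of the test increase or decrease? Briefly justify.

Power decreases: a smaller α raises the critical value, so less of the H₁ sampling distribution falls in the rejection region.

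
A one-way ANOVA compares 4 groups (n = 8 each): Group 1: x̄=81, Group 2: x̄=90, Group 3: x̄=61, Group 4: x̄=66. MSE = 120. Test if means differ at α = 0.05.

Grand mean = 74.5. SS_between = 4296.0, MS_between = 1432.0. F = 11.933, F_crit ≈ 2.947. Reject H₀.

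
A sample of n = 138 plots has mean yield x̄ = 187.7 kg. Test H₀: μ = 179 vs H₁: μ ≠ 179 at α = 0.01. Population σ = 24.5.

z = (x̄ - μ₀)/(σ/√n) = (187.7 - 179)/(24.5/√138) = 4.172. Critical value: ±2.576. Since |4.172| > 2.576, Reject H₀.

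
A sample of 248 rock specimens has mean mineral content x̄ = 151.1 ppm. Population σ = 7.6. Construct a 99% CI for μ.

CI = x̄ ± z*(σ/√n) = 151.1 ± 2.576(7.6/√248) = 151.1 ± 1.24 = (149.86, 152.34)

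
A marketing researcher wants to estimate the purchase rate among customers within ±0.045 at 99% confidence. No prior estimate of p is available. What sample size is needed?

Conservative approach: use p = 0.5 (maximizes p(1-p) = 0.25). n = z²(0.25)/E² = 2.576²×0.25/0.045² = 819.2 → n = 820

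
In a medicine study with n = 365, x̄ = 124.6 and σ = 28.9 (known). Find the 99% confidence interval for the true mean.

CI = x̄ ± z*(σ/√n) = 124.6 ± 2.576(28.9/√365) = 124.6 ± 3.9 = (120.7, 128.5)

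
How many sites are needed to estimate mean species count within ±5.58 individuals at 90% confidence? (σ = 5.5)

n = (z*σ/E)² = (1.645×5.5/5.58)² = 2.6 → n = 3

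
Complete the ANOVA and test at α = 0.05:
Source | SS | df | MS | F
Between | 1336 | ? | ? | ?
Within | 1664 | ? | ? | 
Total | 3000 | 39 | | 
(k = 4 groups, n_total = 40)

df_between = 3, df_within = 36. MS_between = 445.33, MS_within = 46.22. F = 9.635, F_crit ≈ 2.866. Reject H₀.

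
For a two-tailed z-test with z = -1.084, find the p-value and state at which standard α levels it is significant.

p = 2·P(Z > |-1.084|) = 2·(1 - Φ(1.084)) ≈ 0.2784. Not significant at any standard level.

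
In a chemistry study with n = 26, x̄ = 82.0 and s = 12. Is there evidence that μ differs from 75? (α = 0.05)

t = (x̄ - μ₀)/(s/√n) = (82.0 - 75)/(12/√26) = 2.974. df = 25, critical t = ±2.06. Reject H₀.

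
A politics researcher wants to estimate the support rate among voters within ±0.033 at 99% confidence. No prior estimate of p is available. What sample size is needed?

Conservative approach: use p = 0.5 (maximizes p(1-p) = 0.25). n = z²(0.25)/E² = 2.576²×0.25/0.033² = 1523.4 → n = 1524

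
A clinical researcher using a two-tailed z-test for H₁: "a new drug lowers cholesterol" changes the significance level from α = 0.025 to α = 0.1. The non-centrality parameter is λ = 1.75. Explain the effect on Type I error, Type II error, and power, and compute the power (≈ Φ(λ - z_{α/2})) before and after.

Increasing α from 0.025 to 0.1:
• Type I error rate increases (α is the Type I rate by definition).
• Critical value moves from z_{α/2} = 2.241 to 1.645, so power = Φ(λ - z_{α/2}) goes from Φ(1.75 - 2.241) = 0.312 to Φ(1.75 - 1.645) = 0.542.
• Type II error rate β = 1 - power therefore decreases (0.688 → 0.458).
Appropriate when false negatives are costly — here, shelving an effective drug — patients miss out on a treatment that would have helped.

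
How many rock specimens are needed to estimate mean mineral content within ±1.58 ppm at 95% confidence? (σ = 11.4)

n = (z*σ/E)² = (1.96×11.4/1.58)² = 200.0 → n = 200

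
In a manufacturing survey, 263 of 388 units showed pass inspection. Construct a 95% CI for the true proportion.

p̂ = 0.678. CI = p̂ ± z*√(p̂(1-p̂)/n) = (0.631, 0.724)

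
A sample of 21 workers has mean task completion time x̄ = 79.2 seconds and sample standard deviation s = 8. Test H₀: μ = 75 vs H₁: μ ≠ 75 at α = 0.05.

t = (x̄ - μ₀)/(s/√n) = (79.2 - 75)/(8/√21) = 2.406. df = 20, critical t = ±2.086. Reject H₀.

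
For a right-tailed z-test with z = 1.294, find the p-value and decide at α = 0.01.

p = P(Z > 1.294) = 1 - Φ(1.294) ≈ 0.0978. Since p ≥ 0.01, fail to reject H₀ (not significant) at α = 0.01.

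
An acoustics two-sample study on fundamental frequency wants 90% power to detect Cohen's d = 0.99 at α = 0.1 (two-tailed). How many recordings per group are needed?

z_{α/2} = 1.645, z_β = Φ⁻¹(0.9) = 1.282. For large effect (d = 0.99): n per group = 2(z_{α/2} + z_β)²/d² = 2(1.645 + 1.282)²/0.99² = 17.5 → 18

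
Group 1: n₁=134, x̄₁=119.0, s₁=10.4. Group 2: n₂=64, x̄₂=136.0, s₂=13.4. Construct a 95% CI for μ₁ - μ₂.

Difference = -17.0. SE = √(10.4²/134 + 13.4²/64) = 1.901. CI = (-20.73, -13.27)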